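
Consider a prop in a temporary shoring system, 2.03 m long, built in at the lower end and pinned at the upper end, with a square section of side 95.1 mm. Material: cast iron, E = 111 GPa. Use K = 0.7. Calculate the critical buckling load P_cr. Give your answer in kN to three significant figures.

P_cr ≈ 3700 kN

I = a⁴/12 = 95.1⁴/12 = 6.816×10^6 mm⁴
I = 6.816×10^6 mm⁴ = 6.816×10^-6 m⁴
Effective length L_e = K·L = 0.7 × 2.03 = 1.421 m
P_cr = π²EI / L_e² = π² × 111×10⁹ × 6.816×10^-6 / 1.421² = 3.698×10^6 N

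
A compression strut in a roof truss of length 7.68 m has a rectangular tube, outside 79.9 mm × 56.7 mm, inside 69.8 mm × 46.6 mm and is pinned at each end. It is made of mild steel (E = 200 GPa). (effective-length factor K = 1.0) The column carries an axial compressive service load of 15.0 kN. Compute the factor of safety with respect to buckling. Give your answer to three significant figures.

Weak-axis I_min = (h_o·b_o³ − h_i·b_i³)/12 with b_o = 56.7, b_i = 46.60 mm (shorter outer/inner sides).
I_min = (79.9×56.7³ − 69.80×46.60³)/12 = 6.251×10^5 mm⁴
I = 6.251×10^5 mm⁴ = 6.251×10^-7 m⁴
Effective length L_e = K·L = 1 × 7.68 = 7.680 m
P_cr = π²EI / L_e² = π² × 200×10⁹ × 6.251×10^-7 / 7.680² = 2.092×10^4 N
Factor of safety n = P_cr / P = 20.920 / 15.0 = 1.39

n ≈ 1.39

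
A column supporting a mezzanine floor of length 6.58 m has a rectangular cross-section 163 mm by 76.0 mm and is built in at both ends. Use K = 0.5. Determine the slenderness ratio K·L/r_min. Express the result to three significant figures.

Buckling occurs about the weak axis: I_min = h·b³/12 with b = 76.0 mm (the shorter side).
I_min = 163×76.0³/12 = 5.963×10^6 mm⁴
A = 1.239×10^4 mm²;  r_min = √(I/A) = √(5.963×10^6/1.239×10^4) = 21.94 mm
L_e = K·L = 0.5 × 6.58 m = 3.290 m = 3290.0 mm
λ = L_e / r_min = 3290.0 / 21.94 = 150

λ ≈ 150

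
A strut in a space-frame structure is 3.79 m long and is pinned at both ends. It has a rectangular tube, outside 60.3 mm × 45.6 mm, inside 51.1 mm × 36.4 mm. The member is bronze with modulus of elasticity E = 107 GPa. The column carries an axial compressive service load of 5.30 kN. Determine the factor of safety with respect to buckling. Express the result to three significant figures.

n ≈ 3.76

Weak-axis I_min = (h_o·b_o³ − h_i·b_i³)/12 with b_o = 45.6, b_i = 36.40 mm (shorter outer/inner sides).
I_min = (60.3×45.6³ − 51.10×36.40³)/12 = 2.711×10^5 mm⁴
I = 2.711×10^5 mm⁴ = 2.711×10^-7 m⁴
Effective length L_e = K·L = 1 × 3.79 = 3.790 m
P_cr = π²EI / L_e² = π² × 107×10⁹ × 2.711×10^-7 / 3.790² = 1.993×10^4 N
Factor of safety n = P_cr / P = 19.931 / 5.30 = 3.76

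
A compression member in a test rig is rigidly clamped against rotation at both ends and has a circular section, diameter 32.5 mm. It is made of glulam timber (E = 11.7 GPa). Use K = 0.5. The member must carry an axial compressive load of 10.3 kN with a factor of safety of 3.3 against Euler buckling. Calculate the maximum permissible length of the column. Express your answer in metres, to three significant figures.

L_max ≈ 0.863 m

I = πd⁴/64 = π×32.5⁴/64 = 5.477×10^4 mm⁴
I = 5.477×10^-8 m⁴
Required critical load P_cr = n·P = 3.3 × 10.3 = 33.99 kN = 3.399×10^4 N
From P_cr = π²EI/(K·L)²:  L = (1/K)·√(π²EI/P_cr) = (1/0.5)·√(π²×1.17×10^10×5.477×10^-8/3.399×10^4)
L = 0.863 m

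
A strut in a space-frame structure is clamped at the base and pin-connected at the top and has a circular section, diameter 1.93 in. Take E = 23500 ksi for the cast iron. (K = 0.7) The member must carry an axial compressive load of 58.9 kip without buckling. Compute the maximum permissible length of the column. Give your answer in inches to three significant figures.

L_max ≈ 74.0 in

I = πd⁴/64 = π×1.93⁴/64 = 0.6811 in⁴
At the buckling limit P_cr = P = 5.890×10^4 lb
From P_cr = π²EI/(K·L)²:  L = (1/K)·√(π²EI/P_cr) = (1/0.7)·√(π²×2.35×10^7×0.6811/5.890×10^4)
L = 74.0 in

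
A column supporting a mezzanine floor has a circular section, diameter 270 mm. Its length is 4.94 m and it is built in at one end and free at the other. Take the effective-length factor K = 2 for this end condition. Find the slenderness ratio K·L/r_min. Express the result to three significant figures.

For a solid circle r = d/4 = 270/4 = 67.50 mm
L_e = K·L = 2 × 4.94 m = 9.880 m = 9880.0 mm
λ = L_e / r_min = 9880.0 / 67.50 = 146

λ ≈ 146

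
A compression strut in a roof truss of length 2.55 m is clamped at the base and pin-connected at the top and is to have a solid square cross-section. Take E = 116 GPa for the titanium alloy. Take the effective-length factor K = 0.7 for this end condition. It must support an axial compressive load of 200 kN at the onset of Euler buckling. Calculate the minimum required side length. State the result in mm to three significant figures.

L_e = K·L = 0.7 × 2.55 = 1.785 m
Required I = P_cr·L_e²/(π²E) = 2.000×10^5 × 1.785² / (π² × 1.16×10^11) = 5.566×10^-7 m⁴
I_req = 5.566×10^5 mm⁴
Solid square: I = a⁴/12  ⇒  a = (12I)^(1/4) = (12×5.566×10^5)^(1/4) = 50.8 mm

a ≈ 50.8 mm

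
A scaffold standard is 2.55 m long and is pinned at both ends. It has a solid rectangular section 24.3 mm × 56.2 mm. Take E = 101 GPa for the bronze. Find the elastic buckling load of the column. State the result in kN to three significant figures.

Buckling occurs about the weak axis: I_min = h·b³/12 with b = 24.3 mm (the shorter side).
I_min = 56.2×24.3³/12 = 6.720×10^4 mm⁴
I = 6.720×10^4 mm⁴ = 6.720×10^-8 m⁴
Effective length L_e = K·L = 1 × 2.55 = 2.550 m
P_cr = π²EI / L_e² = π² × 101×10⁹ × 6.720×10^-8 / 2.550² = 1.030×10^4 N

P_cr ≈ 10.3 kN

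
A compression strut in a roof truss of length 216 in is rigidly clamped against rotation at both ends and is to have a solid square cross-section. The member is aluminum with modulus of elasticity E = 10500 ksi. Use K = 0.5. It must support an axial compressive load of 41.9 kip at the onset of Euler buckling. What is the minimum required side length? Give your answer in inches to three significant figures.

L_e = K·L = 0.5 × 216 = 108.0 in
Required I = P_cr·L_e²/(π²E) = 4.190×10^4 × 108.0² / (π² × 1.05×10^7) = 4.716 in⁴
Solid square: I = a⁴/12  ⇒  a = (12I)^(1/4) = (12×4.716)^(1/4) = 2.74 in

a ≈ 2.74 in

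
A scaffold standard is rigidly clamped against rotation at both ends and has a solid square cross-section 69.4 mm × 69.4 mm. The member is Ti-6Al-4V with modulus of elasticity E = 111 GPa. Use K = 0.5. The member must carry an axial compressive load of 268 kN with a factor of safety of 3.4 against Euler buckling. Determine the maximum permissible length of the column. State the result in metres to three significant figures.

I = a⁴/12 = 69.4⁴/12 = 1.933×10^6 mm⁴
I = 1.933×10^-6 m⁴
Required critical load P_cr = n·P = 3.4 × 268 = 911.2 kN = 9.112×10^5 N
From P_cr = π²EI/(K·L)²:  L = (1/K)·√(π²EI/P_cr) = (1/0.5)·√(π²×1.11×10^11×1.933×10^-6/9.112×10^5)
L = 3.05 m

L_max ≈ 3.05 m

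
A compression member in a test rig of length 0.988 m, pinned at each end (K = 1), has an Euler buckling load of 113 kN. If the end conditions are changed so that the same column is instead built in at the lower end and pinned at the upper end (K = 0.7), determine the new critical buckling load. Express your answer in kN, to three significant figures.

P_cr ≈ 231 kN

P_cr ∝ 1/K², so P_cr,new = P_cr,old × (K_old/K_new)² = 113 × (1/0.7)²
= 113 × 2.041 = 231 kN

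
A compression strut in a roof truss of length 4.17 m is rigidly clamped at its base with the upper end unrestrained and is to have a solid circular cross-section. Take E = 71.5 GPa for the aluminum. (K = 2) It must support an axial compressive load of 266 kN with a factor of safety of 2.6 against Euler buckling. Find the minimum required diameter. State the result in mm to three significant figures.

Required P_cr = n·P = 2.6 × 266 = 691.6 kN
L_e = K·L = 2 × 4.17 = 8.340 m
Required I = P_cr·L_e²/(π²E) = 6.916×10^5 × 8.340² / (π² × 7.15×10^10) = 6.817×10^-5 m⁴
I_req = 6.817×10^7 mm⁴
Solid circle: I = πd⁴/64  ⇒  d = (64I/π)^(1/4) = (64×6.817×10^7/π)^(1/4) = 193 mm

d ≈ 193 mm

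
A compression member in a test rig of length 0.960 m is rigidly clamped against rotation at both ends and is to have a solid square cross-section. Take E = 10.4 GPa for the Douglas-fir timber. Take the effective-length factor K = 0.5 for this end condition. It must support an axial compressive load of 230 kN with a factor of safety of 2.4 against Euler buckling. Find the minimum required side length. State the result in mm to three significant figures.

a ≈ 62.1 mm

Required P_cr = n·P = 2.4 × 230 = 552.0 kN
L_e = K·L = 0.5 × 0.960 = 0.4800 m
Required I = P_cr·L_e²/(π²E) = 5.520×10^5 × 0.4800² / (π² × 1.04×10^10) = 1.239×10^-6 m⁴
I_req = 1.239×10^6 mm⁴
Solid square: I = a⁴/12  ⇒  a = (12I)^(1/4) = (12×1.239×10^6)^(1/4) = 62.1 mm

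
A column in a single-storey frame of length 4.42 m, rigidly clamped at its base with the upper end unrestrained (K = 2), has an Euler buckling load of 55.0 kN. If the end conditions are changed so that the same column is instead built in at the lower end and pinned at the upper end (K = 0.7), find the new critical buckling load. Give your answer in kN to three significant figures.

P_cr ≈ 449 kN

P_cr ∝ 1/K², so P_cr,new = P_cr,old × (K_old/K_new)² = 55.0 × (2/0.7)²
= 55.0 × 8.163 = 449 kN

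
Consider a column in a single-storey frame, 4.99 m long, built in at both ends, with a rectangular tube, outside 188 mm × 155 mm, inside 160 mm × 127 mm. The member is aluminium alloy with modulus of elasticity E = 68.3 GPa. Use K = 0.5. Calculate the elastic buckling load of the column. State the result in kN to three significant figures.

Weak-axis I_min = (h_o·b_o³ − h_i·b_i³)/12 with b_o = 155, b_i = 127.0 mm (shorter outer/inner sides).
I_min = (188×155³ − 160.0×127.0³)/12 = 3.103×10^7 mm⁴
I = 3.103×10^7 mm⁴ = 3.103×10^-5 m⁴
Effective length L_e = K·L = 0.5 × 4.99 = 2.495 m
P_cr = π²EI / L_e² = π² × 68.3×10⁹ × 3.103×10^-5 / 2.495² = 3.360×10^6 N

P_cr ≈ 3360 kN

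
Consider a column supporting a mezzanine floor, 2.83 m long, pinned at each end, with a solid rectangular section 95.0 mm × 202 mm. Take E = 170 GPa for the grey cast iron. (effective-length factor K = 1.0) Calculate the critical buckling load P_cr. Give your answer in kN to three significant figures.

Buckling occurs about the weak axis: I_min = h·b³/12 with b = 95.0 mm (the shorter side).
I_min = 202×95.0³/12 = 1.443×10^7 mm⁴
I = 1.443×10^7 mm⁴ = 1.443×10^-5 m⁴
Effective length L_e = K·L = 1 × 2.83 = 2.830 m
P_cr = π²EI / L_e² = π² × 170×10⁹ × 1.443×10^-5 / 2.830² = 3.024×10^6 N

P_cr ≈ 3020 kN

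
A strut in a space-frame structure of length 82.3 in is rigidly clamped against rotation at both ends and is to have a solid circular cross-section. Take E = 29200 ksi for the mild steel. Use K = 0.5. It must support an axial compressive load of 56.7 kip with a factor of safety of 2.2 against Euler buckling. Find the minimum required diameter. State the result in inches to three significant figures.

Required P_cr = n·P = 2.2 × 56.7 = 124.7 kip
L_e = K·L = 0.5 × 82.3 = 41.15 in
Required I = P_cr·L_e²/(π²E) = 1.247×10^5 × 41.15² / (π² × 2.92×10^7) = 0.7329 in⁴
Solid circle: I = πd⁴/64  ⇒  d = (64I/π)^(1/4) = (64×0.7329/π)^(1/4) = 1.97 in

d ≈ 1.97 in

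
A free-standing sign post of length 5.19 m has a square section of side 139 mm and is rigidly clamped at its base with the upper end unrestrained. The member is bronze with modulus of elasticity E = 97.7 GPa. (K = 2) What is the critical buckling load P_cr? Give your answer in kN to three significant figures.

P_cr ≈ 278 kN

I = a⁴/12 = 139⁴/12 = 3.111×10^7 mm⁴
I = 3.111×10^7 mm⁴ = 3.111×10^-5 m⁴
Effective length L_e = K·L = 2 × 5.19 = 10.38 m
P_cr = π²EI / L_e² = π² × 97.7×10⁹ × 3.111×10^-5 / 10.38² = 2.784×10^5 N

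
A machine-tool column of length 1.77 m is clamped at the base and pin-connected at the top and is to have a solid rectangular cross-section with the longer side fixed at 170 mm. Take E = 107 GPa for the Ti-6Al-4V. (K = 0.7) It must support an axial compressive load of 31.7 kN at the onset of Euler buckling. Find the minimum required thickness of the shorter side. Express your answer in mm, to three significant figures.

L_e = K·L = 0.7 × 1.77 = 1.239 m
Required I = P_cr·L_e²/(π²E) = 3.170×10^4 × 1.239² / (π² × 1.07×10^11) = 4.608×10^-8 m⁴
I_req = 4.608×10^4 mm⁴
Rectangle, weak axis: I_min = h·b³/12 with h = 170 mm fixed  ⇒  b = (12I/h)^(1/3) = 14.8 mm

b ≈ 14.8 mm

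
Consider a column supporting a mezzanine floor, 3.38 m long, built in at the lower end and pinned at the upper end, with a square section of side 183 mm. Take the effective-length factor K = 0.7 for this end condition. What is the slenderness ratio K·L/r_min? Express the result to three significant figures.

λ ≈ 44.8

I = a⁴/12 = 183⁴/12 = 9.346×10^7 mm⁴
A = 3.349×10^4 mm²;  r_min = √(I/A) = √(9.346×10^7/3.349×10^4) = 52.83 mm
L_e = K·L = 0.7 × 3.38 m = 2.366 m = 2366.0 mm
λ = L_e / r_min = 2366.0 / 52.83 = 44.8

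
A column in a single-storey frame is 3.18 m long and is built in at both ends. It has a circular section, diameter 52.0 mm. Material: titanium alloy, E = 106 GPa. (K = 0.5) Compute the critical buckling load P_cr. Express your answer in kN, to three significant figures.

P_cr ≈ 149 kN

I = πd⁴/64 = π×52.0⁴/64 = 3.589×10^5 mm⁴
I = 3.589×10^5 mm⁴ = 3.589×10^-7 m⁴
Effective length L_e = K·L = 0.5 × 3.18 = 1.590 m
P_cr = π²EI / L_e² = π² × 106×10⁹ × 3.589×10^-7 / 1.590² = 1.485×10^5 N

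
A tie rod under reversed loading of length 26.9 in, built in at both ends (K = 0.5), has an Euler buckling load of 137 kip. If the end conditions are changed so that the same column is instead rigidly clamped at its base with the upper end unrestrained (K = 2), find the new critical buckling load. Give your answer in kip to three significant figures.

P_cr ≈ 8.56 kip

P_cr ∝ 1/K², so P_cr,new = P_cr,old × (K_old/K_new)² = 137 × (0.5/2)²
= 137 × 0.06250 = 8.56 kip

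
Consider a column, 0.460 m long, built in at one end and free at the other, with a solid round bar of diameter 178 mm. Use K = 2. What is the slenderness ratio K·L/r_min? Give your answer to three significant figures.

λ ≈ 20.7

For a solid circle r = d/4 = 178/4 = 44.50 mm
L_e = K·L = 2 × 0.460 m = 0.9200 m = 920.00 mm
λ = L_e / r_min = 920.00 / 44.50 = 20.7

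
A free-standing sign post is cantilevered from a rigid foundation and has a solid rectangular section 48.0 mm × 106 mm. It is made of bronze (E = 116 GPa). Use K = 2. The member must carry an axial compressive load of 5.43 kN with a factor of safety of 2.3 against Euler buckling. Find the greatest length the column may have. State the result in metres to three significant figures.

Buckling occurs about the weak axis: I_min = h·b³/12 with b = 48.0 mm (the shorter side).
I_min = 106×48.0³/12 = 9.769×10^5 mm⁴
I = 9.769×10^-7 m⁴
Required critical load P_cr = n·P = 2.3 × 5.43 = 12.49 kN = 1.249×10^4 N
From P_cr = π²EI/(K·L)²:  L = (1/K)·√(π²EI/P_cr) = (1/2)·√(π²×1.16×10^11×9.769×10^-7/1.249×10^4)
L = 4.73 m

L_max ≈ 4.73 m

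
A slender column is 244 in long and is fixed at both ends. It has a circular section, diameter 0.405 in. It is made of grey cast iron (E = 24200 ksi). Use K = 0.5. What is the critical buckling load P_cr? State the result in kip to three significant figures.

I = πd⁴/64 = π×0.405⁴/64 = 1.321×10^-3 in⁴
Effective length L_e = K·L = 0.5 × 244 = 122.0 in
P_cr = π²EI / L_e² = π² × 24200×10³ × 1.321×10^-3 / 122.0² = 21.19 lb

P_cr ≈ 0.0212 kip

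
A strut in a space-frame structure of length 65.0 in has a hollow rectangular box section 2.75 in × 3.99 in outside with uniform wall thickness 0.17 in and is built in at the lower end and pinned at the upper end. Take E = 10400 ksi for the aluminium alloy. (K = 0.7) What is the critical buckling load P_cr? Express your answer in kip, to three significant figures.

P_cr ≈ 132 kip

Inner dimensions: h_i = 3.99 − 2×0.17 = 3.650 in, b_i = 2.75 − 2×0.17 = 2.410 in
Weak-axis I_min = (h_o·b_o³ − h_i·b_i³)/12 with b_o = 2.75, b_i = 2.410 in (shorter outer/inner sides).
I_min = (3.99×2.75³ − 3.650×2.410³)/12 = 2.657 in⁴
Effective length L_e = K·L = 0.7 × 65.0 = 45.50 in
P_cr = π²EI / L_e² = π² × 10400×10³ × 2.657 / 45.50² = 1.318×10^5 lb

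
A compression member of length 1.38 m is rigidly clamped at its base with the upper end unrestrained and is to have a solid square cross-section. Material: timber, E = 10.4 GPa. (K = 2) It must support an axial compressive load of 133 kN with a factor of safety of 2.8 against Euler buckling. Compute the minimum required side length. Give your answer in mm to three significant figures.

a ≈ 135 mm

Required P_cr = n·P = 2.8 × 133 = 372.4 kN
L_e = K·L = 2 × 1.38 = 2.760 m
Required I = P_cr·L_e²/(π²E) = 3.724×10^5 × 2.760² / (π² × 1.04×10^10) = 2.764×10^-5 m⁴
I_req = 2.764×10^7 mm⁴
Solid square: I = a⁴/12  ⇒  a = (12I)^(1/4) = (12×2.764×10^7)^(1/4) = 135 mm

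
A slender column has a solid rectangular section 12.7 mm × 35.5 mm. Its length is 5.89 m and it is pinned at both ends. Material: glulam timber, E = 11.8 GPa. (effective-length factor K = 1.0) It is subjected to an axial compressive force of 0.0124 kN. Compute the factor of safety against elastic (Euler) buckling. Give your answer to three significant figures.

n ≈ 1.64

Buckling occurs about the weak axis: I_min = h·b³/12 with b = 12.7 mm (the shorter side).
I_min = 35.5×12.7³/12 = 6.060×10^3 mm⁴
I = 6.060×10^3 mm⁴ = 6.060×10^-9 m⁴
Effective length L_e = K·L = 1 × 5.89 = 5.890 m
P_cr = π²EI / L_e² = π² × 11.8×10⁹ × 6.060×10^-9 / 5.890² = 20.34 N
Factor of safety n = P_cr / P = 0.020343 / 0.0124 = 1.64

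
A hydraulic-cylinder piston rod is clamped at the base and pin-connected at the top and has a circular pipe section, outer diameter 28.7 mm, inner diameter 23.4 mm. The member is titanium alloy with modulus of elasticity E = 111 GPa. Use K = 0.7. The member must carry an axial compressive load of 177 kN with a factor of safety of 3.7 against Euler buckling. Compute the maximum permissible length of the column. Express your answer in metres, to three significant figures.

L_max ≈ 0.252 m

d_o = 28.7 mm, d_i = 23.4 mm
I = π(d_o⁴ − d_i⁴)/64 = π(28.7⁴ − 23.40⁴)/64 = 1.859×10^4 mm⁴
I = 1.859×10^-8 m⁴
Required critical load P_cr = n·P = 3.7 × 177 = 654.9 kN = 6.549×10^5 N
From P_cr = π²EI/(K·L)²:  L = (1/K)·√(π²EI/P_cr) = (1/0.7)·√(π²×1.11×10^11×1.859×10^-8/6.549×10^5)
L = 0.252 m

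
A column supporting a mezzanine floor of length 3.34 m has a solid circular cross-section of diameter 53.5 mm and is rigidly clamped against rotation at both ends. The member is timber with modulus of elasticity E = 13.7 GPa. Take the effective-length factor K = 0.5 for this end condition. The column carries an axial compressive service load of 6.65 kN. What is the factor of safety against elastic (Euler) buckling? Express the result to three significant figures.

n ≈ 2.93

I = πd⁴/64 = π×53.5⁴/64 = 4.021×10^5 mm⁴
I = 4.021×10^5 mm⁴ = 4.021×10^-7 m⁴
Effective length L_e = K·L = 0.5 × 3.34 = 1.670 m
P_cr = π²EI / L_e² = π² × 13.7×10⁹ × 4.021×10^-7 / 1.670² = 1.950×10^4 N
Factor of safety n = P_cr / P = 19.497 / 6.65 = 2.93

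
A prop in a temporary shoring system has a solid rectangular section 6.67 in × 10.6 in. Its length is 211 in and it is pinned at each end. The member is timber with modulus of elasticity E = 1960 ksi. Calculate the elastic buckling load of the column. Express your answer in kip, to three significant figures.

P_cr ≈ 114 kip

Buckling occurs about the weak axis: I_min = h·b³/12 with b = 6.67 in (the shorter side).
I_min = 10.6×6.67³/12 = 262.1 in⁴
Effective length L_e = K·L = 1 × 211 = 211.0 in
P_cr = π²EI / L_e² = π² × 1960×10³ × 262.1 / 211.0² = 1.139×10^5 lb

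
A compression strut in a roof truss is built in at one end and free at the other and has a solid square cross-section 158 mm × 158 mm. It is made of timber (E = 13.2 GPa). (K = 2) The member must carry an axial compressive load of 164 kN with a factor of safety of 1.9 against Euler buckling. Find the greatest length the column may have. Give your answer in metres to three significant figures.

I = a⁴/12 = 158⁴/12 = 5.193×10^7 mm⁴
I = 5.193×10^-5 m⁴
Required critical load P_cr = n·P = 1.9 × 164 = 311.6 kN = 3.116×10^5 N
From P_cr = π²EI/(K·L)²:  L = (1/K)·√(π²EI/P_cr) = (1/2)·√(π²×1.32×10^10×5.193×10^-5/3.116×10^5)
L = 2.33 m

L_max ≈ 2.33 m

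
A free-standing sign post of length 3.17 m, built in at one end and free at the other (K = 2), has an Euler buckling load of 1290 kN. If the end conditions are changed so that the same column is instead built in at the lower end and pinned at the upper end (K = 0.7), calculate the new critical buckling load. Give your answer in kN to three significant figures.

P_cr ≈ 10500 kN

P_cr ∝ 1/K², so P_cr,new = P_cr,old × (K_old/K_new)² = 1290 × (2/0.7)²
= 1290 × 8.163 = 10500 kN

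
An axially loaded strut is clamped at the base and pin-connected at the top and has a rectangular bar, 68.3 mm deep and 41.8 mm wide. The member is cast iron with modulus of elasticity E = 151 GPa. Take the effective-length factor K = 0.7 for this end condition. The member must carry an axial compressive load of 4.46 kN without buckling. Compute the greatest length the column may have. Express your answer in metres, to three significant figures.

Buckling occurs about the weak axis: I_min = h·b³/12 with b = 41.8 mm (the shorter side).
I_min = 68.3×41.8³/12 = 4.157×10^5 mm⁴
I = 4.157×10^-7 m⁴
At the buckling limit P_cr = P = 4.460×10^3 N
From P_cr = π²EI/(K·L)²:  L = (1/K)·√(π²EI/P_cr) = (1/0.7)·√(π²×1.51×10^11×4.157×10^-7/4.460×10^3)
L = 16.8 m

L_max ≈ 16.8 m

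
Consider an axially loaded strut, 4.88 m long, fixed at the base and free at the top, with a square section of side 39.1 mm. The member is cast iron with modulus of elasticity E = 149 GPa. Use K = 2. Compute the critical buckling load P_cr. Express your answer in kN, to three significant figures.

P_cr ≈ 3.01 kN

I = a⁴/12 = 39.1⁴/12 = 1.948×10^5 mm⁴
I = 1.948×10^5 mm⁴ = 1.948×10^-7 m⁴
Effective length L_e = K·L = 2 × 4.88 = 9.760 m
P_cr = π²EI / L_e² = π² × 149×10⁹ × 1.948×10^-7 / 9.760² = 3.007×10^3 N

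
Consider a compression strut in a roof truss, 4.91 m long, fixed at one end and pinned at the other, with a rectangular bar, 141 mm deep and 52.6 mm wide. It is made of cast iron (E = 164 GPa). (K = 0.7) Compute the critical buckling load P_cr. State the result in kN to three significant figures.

P_cr ≈ 234 kN

Buckling occurs about the weak axis: I_min = h·b³/12 with b = 52.6 mm (the shorter side).
I_min = 141×52.6³/12 = 1.710×10^6 mm⁴
I = 1.710×10^6 mm⁴ = 1.710×10^-6 m⁴
Effective length L_e = K·L = 0.7 × 4.91 = 3.437 m
P_cr = π²EI / L_e² = π² × 164×10⁹ × 1.710×10^-6 / 3.437² = 2.343×10^5 N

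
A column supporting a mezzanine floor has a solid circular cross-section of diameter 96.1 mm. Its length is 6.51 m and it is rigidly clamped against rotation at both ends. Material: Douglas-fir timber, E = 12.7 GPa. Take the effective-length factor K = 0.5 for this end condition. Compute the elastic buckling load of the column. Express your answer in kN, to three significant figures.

I = πd⁴/64 = π×96.1⁴/64 = 4.187×10^6 mm⁴
I = 4.187×10^6 mm⁴ = 4.187×10^-6 m⁴
Effective length L_e = K·L = 0.5 × 6.51 = 3.255 m
P_cr = π²EI / L_e² = π² × 12.7×10⁹ × 4.187×10^-6 / 3.255² = 4.953×10^4 N

P_cr ≈ 49.5 kN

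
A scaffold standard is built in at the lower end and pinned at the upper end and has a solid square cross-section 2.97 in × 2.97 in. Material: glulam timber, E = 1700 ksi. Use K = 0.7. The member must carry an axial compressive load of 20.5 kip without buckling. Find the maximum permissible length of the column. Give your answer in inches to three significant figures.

L_max ≈ 104 in

I = a⁴/12 = 2.97⁴/12 = 6.484 in⁴
At the buckling limit P_cr = P = 2.050×10^4 lb
From P_cr = π²EI/(K·L)²:  L = (1/K)·√(π²EI/P_cr) = (1/0.7)·√(π²×1.70×10^6×6.484/2.050×10^4)
L = 104 in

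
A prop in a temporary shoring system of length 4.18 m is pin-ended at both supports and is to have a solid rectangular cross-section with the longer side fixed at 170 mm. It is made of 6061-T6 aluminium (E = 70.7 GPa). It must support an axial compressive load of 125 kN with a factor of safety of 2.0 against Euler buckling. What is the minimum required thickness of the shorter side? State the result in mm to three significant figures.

Required P_cr = n·P = 2.0 × 125 = 250.0 kN
L_e = K·L = 1 × 4.18 = 4.180 m
Required I = P_cr·L_e²/(π²E) = 2.500×10^5 × 4.180² / (π² × 7.07×10^10) = 6.260×10^-6 m⁴
I_req = 6.260×10^6 mm⁴
Rectangle, weak axis: I_min = h·b³/12 with h = 170 mm fixed  ⇒  b = (12I/h)^(1/3) = 76.2 mm

b ≈ 76.2 mm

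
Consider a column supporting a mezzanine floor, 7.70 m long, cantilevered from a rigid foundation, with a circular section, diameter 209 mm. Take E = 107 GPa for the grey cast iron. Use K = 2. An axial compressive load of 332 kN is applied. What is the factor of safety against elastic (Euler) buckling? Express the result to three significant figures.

n ≈ 1.26

I = πd⁴/64 = π×209⁴/64 = 9.366×10^7 mm⁴
I = 9.366×10^7 mm⁴ = 9.366×10^-5 m⁴
Effective length L_e = K·L = 2 × 7.70 = 15.40 m
P_cr = π²EI / L_e² = π² × 107×10⁹ × 9.366×10^-5 / 15.40² = 4.171×10^5 N
Factor of safety n = P_cr / P = 417.06 / 332 = 1.26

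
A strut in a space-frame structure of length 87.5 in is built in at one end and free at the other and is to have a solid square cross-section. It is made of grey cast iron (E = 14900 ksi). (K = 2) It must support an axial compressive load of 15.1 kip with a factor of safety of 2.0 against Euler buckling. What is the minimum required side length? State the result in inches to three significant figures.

a ≈ 2.95 in

Required P_cr = n·P = 2.0 × 15.1 = 30.20 kip
L_e = K·L = 2 × 87.5 = 175.0 in
Required I = P_cr·L_e²/(π²E) = 3.020×10^4 × 175.0² / (π² × 1.49×10^7) = 6.289 in⁴
Solid square: I = a⁴/12  ⇒  a = (12I)^(1/4) = (12×6.289)^(1/4) = 2.95 in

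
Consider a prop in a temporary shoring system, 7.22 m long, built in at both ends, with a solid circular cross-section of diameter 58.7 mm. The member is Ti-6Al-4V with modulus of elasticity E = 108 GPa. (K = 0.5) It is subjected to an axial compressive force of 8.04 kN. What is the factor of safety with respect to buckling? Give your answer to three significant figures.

I = πd⁴/64 = π×58.7⁴/64 = 5.828×10^5 mm⁴
I = 5.828×10^5 mm⁴ = 5.828×10^-7 m⁴
Effective length L_e = K·L = 0.5 × 7.22 = 3.610 m
P_cr = π²EI / L_e² = π² × 108×10⁹ × 5.828×10^-7 / 3.610² = 4.767×10^4 N
Factor of safety n = P_cr / P = 47.668 / 8.04 = 5.93

n ≈ 5.93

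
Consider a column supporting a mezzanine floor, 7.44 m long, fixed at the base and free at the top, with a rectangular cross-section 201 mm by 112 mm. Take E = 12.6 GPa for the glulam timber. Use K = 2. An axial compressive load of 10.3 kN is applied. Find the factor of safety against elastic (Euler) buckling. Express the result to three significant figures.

n ≈ 1.28

Buckling occurs about the weak axis: I_min = h·b³/12 with b = 112 mm (the shorter side).
I_min = 201×112³/12 = 2.353×10^7 mm⁴
I = 2.353×10^7 mm⁴ = 2.353×10^-5 m⁴
Effective length L_e = K·L = 2 × 7.44 = 14.88 m
P_cr = π²EI / L_e² = π² × 12.6×10⁹ × 2.353×10^-5 / 14.88² = 1.322×10^4 N
Factor of safety n = P_cr / P = 13.217 / 10.3 = 1.28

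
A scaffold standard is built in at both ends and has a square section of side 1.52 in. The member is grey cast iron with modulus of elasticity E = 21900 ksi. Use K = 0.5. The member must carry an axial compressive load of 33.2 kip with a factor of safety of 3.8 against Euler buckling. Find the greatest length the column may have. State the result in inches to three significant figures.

L_max ≈ 55.2 in

I = a⁴/12 = 1.52⁴/12 = 0.4448 in⁴
Required critical load P_cr = n·P = 3.8 × 33.2 = 126.2 kip = 1.262×10^5 lb
From P_cr = π²EI/(K·L)²:  L = (1/K)·√(π²EI/P_cr) = (1/0.5)·√(π²×2.19×10^7×0.4448/1.262×10^5)
L = 55.2 in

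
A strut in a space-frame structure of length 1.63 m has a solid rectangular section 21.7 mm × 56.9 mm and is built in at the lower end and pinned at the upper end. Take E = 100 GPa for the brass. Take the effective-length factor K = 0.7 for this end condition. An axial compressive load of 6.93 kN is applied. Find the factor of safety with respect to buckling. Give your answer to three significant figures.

n ≈ 5.30

Buckling occurs about the weak axis: I_min = h·b³/12 with b = 21.7 mm (the shorter side).
I_min = 56.9×21.7³/12 = 4.845×10^4 mm⁴
I = 4.845×10^4 mm⁴ = 4.845×10^-8 m⁴
Effective length L_e = K·L = 0.7 × 1.63 = 1.141 m
P_cr = π²EI / L_e² = π² × 100×10⁹ × 4.845×10^-8 / 1.141² = 3.673×10^4 N
Factor of safety n = P_cr / P = 36.732 / 6.93 = 5.30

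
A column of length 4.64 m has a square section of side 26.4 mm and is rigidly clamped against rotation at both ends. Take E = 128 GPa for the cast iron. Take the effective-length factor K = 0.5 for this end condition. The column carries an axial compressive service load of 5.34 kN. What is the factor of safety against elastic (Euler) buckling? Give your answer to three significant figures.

n ≈ 1.78

I = a⁴/12 = 26.4⁴/12 = 4.048×10^4 mm⁴
I = 4.048×10^4 mm⁴ = 4.048×10^-8 m⁴
Effective length L_e = K·L = 0.5 × 4.64 = 2.320 m
P_cr = π²EI / L_e² = π² × 128×10⁹ × 4.048×10^-8 / 2.320² = 9.501×10^3 N
Factor of safety n = P_cr / P = 9.5010 / 5.34 = 1.78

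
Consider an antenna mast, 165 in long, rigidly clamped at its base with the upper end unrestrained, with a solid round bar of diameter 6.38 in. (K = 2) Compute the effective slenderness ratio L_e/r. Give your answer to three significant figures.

I = πd⁴/64 = π×6.38⁴/64 = 81.33 in⁴
A = 31.97 in²;  r_min = √(I/A) = √(81.33/31.97) = 1.595 in
L_e = K·L = 2 × 165 = 330.0 in
λ = L_e / r_min = 330.00 / 1.595 = 207

λ ≈ 207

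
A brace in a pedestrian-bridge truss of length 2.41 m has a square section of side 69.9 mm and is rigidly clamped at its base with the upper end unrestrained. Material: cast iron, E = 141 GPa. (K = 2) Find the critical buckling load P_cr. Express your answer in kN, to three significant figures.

P_cr ≈ 119 kN

I = a⁴/12 = 69.9⁴/12 = 1.989×10^6 mm⁴
I = 1.989×10^6 mm⁴ = 1.989×10^-6 m⁴
Effective length L_e = K·L = 2 × 2.41 = 4.820 m
P_cr = π²EI / L_e² = π² × 141×10⁹ × 1.989×10^-6 / 4.820² = 1.192×10^5 N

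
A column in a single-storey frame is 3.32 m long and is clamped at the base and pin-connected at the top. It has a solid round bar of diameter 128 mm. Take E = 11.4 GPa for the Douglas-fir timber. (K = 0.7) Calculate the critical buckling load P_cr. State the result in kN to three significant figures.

P_cr ≈ 274 kN

I = πd⁴/64 = π×128⁴/64 = 1.318×10^7 mm⁴
I = 1.318×10^7 mm⁴ = 1.318×10^-5 m⁴
Effective length L_e = K·L = 0.7 × 3.32 = 2.324 m
P_cr = π²EI / L_e² = π² × 11.4×10⁹ × 1.318×10^-5 / 2.324² = 2.745×10^5 N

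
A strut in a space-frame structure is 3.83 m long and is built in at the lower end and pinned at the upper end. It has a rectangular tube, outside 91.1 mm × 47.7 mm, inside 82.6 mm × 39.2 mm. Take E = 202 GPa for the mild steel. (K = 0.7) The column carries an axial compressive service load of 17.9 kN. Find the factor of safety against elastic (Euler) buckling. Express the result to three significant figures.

n ≈ 6.34

Weak-axis I_min = (h_o·b_o³ − h_i·b_i³)/12 with b_o = 47.7, b_i = 39.20 mm (shorter outer/inner sides).
I_min = (91.1×47.7³ − 82.60×39.20³)/12 = 4.093×10^5 mm⁴
I = 4.093×10^5 mm⁴ = 4.093×10^-7 m⁴
Effective length L_e = K·L = 0.7 × 3.83 = 2.681 m
P_cr = π²EI / L_e² = π² × 202×10⁹ × 4.093×10^-7 / 2.681² = 1.135×10^5 N
Factor of safety n = P_cr / P = 113.53 / 17.9 = 6.34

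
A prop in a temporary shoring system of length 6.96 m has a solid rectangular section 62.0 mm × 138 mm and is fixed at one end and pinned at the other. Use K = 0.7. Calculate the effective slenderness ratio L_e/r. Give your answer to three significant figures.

Buckling occurs about the weak axis: I_min = h·b³/12 with b = 62.0 mm (the shorter side).
I_min = 138×62.0³/12 = 2.741×10^6 mm⁴
A = 8.556×10^3 mm²;  r_min = √(I/A) = √(2.741×10^6/8.556×10^3) = 17.90 mm
L_e = K·L = 0.7 × 6.96 m = 4.872 m = 4872.0 mm
λ = L_e / r_min = 4872.0 / 17.90 = 272

λ ≈ 272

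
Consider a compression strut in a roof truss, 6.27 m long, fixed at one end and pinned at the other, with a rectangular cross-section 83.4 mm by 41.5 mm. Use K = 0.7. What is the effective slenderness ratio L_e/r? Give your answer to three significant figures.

For a rectangle r_min = b/√12 = 41.5/√12 = 11.98 mm
L_e = K·L = 0.7 × 6.27 m = 4.389 m = 4389.0 mm
λ = L_e / r_min = 4389.0 / 11.98 = 366

λ ≈ 366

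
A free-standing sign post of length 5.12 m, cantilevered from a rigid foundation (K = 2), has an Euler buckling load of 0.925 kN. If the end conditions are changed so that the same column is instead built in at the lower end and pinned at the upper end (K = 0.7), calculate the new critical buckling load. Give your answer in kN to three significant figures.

P_cr ≈ 7.55 kN

P_cr ∝ 1/K², so P_cr,new = P_cr,old × (K_old/K_new)² = 0.925 × (2/0.7)²
= 0.925 × 8.163 = 7.55 kN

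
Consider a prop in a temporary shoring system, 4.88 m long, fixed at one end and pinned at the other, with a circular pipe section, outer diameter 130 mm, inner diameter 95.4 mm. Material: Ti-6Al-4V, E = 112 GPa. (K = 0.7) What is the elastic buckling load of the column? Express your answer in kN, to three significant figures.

d_o = 130 mm, d_i = 95.4 mm
I = π(d_o⁴ − d_i⁴)/64 = π(130⁴ − 95.40⁴)/64 = 9.954×10^6 mm⁴
I = 9.954×10^6 mm⁴ = 9.954×10^-6 m⁴
Effective length L_e = K·L = 0.7 × 4.88 = 3.416 m
P_cr = π²EI / L_e² = π² × 112×10⁹ × 9.954×10^-6 / 3.416² = 9.429×10^5 N

P_cr ≈ 943 kN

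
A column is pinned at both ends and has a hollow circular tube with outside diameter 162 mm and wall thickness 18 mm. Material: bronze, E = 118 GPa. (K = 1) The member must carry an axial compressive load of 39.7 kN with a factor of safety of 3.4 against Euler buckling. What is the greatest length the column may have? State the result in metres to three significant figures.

Inner diameter d_i = 162 − 2×18 = 126.0 mm
I = π(d_o⁴ − d_i⁴)/64 = π(162⁴ − 126.0⁴)/64 = 2.144×10^7 mm⁴
I = 2.144×10^-5 m⁴
Required critical load P_cr = n·P = 3.4 × 39.7 = 135.0 kN = 1.350×10^5 N
From P_cr = π²EI/(K·L)²:  L = (1/K)·√(π²EI/P_cr) = (1/1)·√(π²×1.18×10^11×2.144×10^-5/1.350×10^5)
L = 13.6 m

L_max ≈ 13.6 m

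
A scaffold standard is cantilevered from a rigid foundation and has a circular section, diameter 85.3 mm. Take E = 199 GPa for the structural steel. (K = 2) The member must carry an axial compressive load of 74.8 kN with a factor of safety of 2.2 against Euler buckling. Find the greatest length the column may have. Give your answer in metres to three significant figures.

L_max ≈ 2.78 m

I = πd⁴/64 = π×85.3⁴/64 = 2.599×10^6 mm⁴
I = 2.599×10^-6 m⁴
Required critical load P_cr = n·P = 2.2 × 74.8 = 164.6 kN = 1.646×10^5 N
From P_cr = π²EI/(K·L)²:  L = (1/K)·√(π²EI/P_cr) = (1/2)·√(π²×1.99×10^11×2.599×10^-6/1.646×10^5)
L = 2.78 m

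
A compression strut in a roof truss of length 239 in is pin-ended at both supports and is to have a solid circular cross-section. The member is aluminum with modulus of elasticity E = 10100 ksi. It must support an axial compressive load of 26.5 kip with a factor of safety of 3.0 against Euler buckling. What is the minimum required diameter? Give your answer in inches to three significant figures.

d ≈ 5.52 in

Required P_cr = n·P = 3.0 × 26.5 = 79.50 kip
L_e = K·L = 1 × 239 = 239.0 in
Required I = P_cr·L_e²/(π²E) = 7.950×10^4 × 239.0² / (π² × 1.01×10^7) = 45.56 in⁴
Solid circle: I = πd⁴/64  ⇒  d = (64I/π)^(1/4) = (64×45.56/π)^(1/4) = 5.52 in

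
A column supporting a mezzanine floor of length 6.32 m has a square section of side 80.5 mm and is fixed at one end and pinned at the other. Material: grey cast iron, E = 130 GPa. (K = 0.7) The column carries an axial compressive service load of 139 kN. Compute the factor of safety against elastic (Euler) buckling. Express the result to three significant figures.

I = a⁴/12 = 80.5⁴/12 = 3.499×10^6 mm⁴
I = 3.499×10^6 mm⁴ = 3.499×10^-6 m⁴
Effective length L_e = K·L = 0.7 × 6.32 = 4.424 m
P_cr = π²EI / L_e² = π² × 130×10⁹ × 3.499×10^-6 / 4.424² = 2.294×10^5 N
Factor of safety n = P_cr / P = 229.41 / 139 = 1.65

n ≈ 1.65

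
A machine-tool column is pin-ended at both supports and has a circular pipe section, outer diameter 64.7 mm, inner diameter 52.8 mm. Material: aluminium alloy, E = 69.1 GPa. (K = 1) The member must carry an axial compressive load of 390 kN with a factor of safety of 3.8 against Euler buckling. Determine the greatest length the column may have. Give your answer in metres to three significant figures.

d_o = 64.7 mm, d_i = 52.8 mm
I = π(d_o⁴ − d_i⁴)/64 = π(64.7⁴ − 52.80⁴)/64 = 4.787×10^5 mm⁴
I = 4.787×10^-7 m⁴
Required critical load P_cr = n·P = 3.8 × 390 = 1482 kN = 1.482×10^6 N
From P_cr = π²EI/(K·L)²:  L = (1/K)·√(π²EI/P_cr) = (1/1)·√(π²×6.91×10^10×4.787×10^-7/1.482×10^6)
L = 0.469 m

L_max ≈ 0.469 m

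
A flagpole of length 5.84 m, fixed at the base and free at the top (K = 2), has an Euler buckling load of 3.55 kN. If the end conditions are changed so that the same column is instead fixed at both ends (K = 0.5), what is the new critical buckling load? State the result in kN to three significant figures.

P_cr ≈ 56.8 kN

P_cr ∝ 1/K², so P_cr,new = P_cr,old × (K_old/K_new)² = 3.55 × (2/0.5)²
= 3.55 × 16.00 = 56.8 kN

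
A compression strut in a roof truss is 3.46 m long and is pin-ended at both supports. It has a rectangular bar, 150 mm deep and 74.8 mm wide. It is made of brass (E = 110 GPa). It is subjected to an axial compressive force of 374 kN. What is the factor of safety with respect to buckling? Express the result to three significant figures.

n ≈ 1.27

Buckling occurs about the weak axis: I_min = h·b³/12 with b = 74.8 mm (the shorter side).
I_min = 150×74.8³/12 = 5.231×10^6 mm⁴
I = 5.231×10^6 mm⁴ = 5.231×10^-6 m⁴
Effective length L_e = K·L = 1 × 3.46 = 3.460 m
P_cr = π²EI / L_e² = π² × 110×10⁹ × 5.231×10^-6 / 3.460² = 4.744×10^5 N
Factor of safety n = P_cr / P = 474.41 / 374 = 1.27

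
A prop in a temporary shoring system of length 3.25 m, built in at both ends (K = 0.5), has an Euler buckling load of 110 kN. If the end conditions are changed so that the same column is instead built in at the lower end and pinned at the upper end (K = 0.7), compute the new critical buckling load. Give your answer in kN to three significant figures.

P_cr ∝ 1/K², so P_cr,new = P_cr,old × (K_old/K_new)² = 110 × (0.5/0.7)²
= 110 × 0.5102 = 56.1 kN

P_cr ≈ 56.1 kN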